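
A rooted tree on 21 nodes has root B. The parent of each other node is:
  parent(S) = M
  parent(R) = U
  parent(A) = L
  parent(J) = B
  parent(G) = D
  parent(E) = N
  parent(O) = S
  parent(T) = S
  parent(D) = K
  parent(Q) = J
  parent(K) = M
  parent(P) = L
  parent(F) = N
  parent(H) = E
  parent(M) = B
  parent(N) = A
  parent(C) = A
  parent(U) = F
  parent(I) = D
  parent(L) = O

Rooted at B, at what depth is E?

Climbing from E to the root: E – N – A – L – O – S – M – B. That's 7 steps.

7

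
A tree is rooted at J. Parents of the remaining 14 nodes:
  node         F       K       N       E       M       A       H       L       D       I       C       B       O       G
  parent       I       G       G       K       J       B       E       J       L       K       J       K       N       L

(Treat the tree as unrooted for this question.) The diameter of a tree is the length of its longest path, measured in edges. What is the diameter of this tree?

6

BFS from F reaches C last, at distance 6; BFS from C confirms no node is farther.
Path: F-I-K-G-L-J-C.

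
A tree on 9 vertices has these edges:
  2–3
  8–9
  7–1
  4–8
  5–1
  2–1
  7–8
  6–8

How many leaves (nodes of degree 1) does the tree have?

The leaves are 3, 4, 5, 6, 9.
That is 5 leaves.

5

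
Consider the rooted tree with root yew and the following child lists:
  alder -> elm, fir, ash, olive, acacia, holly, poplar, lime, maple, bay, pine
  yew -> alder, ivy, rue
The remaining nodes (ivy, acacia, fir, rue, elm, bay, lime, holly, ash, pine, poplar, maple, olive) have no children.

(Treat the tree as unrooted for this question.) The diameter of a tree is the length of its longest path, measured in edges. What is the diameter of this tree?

Starting from ivy, a farthest node is elm at distance 3.
One longest path: ivy - yew - alder - elm.
So the diameter is 3.

3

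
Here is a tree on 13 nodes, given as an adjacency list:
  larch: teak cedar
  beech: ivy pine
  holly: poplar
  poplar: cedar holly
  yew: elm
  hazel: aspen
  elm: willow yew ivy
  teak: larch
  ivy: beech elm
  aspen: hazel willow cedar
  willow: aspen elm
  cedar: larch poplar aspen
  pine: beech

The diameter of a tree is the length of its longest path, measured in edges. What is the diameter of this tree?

8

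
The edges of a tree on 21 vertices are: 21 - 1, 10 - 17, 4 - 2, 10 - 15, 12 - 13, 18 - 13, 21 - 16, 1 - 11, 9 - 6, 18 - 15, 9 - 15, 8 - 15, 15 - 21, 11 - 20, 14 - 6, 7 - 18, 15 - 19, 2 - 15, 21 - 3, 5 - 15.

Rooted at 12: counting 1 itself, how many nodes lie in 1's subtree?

3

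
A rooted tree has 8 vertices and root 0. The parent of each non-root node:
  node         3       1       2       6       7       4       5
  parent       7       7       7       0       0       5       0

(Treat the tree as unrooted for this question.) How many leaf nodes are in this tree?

5

Exactly 5 nodes have a single neighbour: 1, 2, 3, 4, 6.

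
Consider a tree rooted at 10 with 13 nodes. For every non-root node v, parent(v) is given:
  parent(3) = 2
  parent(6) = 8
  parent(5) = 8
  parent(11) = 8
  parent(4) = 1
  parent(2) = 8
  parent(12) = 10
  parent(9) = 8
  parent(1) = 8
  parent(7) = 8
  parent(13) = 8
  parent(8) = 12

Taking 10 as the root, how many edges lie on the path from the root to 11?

3

Climbing from 11 to the root: 11 → 8 → 12 → 10. That's 3 steps.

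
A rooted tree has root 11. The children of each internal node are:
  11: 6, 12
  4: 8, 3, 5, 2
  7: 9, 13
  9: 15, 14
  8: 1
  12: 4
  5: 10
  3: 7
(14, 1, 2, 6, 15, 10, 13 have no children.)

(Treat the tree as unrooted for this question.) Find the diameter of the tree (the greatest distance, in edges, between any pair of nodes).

7

Starting from 15, a farthest node is 6 at distance 7.
One longest path: 15 - 9 - 7 - 3 - 4 - 12 - 11 - 6.
So the diameter is 7.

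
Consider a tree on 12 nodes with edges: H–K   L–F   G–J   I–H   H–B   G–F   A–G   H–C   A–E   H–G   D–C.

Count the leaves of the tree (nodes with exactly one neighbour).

Exactly 7 nodes have a single neighbour: B, D, E, I, J, K, L.

7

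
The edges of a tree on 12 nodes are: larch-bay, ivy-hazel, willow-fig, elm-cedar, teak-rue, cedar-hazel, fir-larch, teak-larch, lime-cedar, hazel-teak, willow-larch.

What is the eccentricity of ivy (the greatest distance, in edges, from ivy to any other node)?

5

The node farthest from ivy is fig, via ivy–hazel–teak–larch–willow–fig — 5 edges.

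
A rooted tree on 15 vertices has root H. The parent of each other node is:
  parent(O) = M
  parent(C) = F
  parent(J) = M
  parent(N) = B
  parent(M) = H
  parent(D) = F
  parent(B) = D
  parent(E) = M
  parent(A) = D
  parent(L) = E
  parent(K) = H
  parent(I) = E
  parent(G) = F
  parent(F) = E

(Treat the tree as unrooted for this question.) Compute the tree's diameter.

A longest path is N–B–D–F–E–M–H–K, with 7 edges.

7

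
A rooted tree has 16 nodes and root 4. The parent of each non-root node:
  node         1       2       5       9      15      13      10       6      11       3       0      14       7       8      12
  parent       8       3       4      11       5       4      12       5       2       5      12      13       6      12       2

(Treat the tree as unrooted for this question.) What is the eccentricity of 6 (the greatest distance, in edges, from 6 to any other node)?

6

Distances from 6 peak at 6, attained at 1.
6-5-3-2-12-8-1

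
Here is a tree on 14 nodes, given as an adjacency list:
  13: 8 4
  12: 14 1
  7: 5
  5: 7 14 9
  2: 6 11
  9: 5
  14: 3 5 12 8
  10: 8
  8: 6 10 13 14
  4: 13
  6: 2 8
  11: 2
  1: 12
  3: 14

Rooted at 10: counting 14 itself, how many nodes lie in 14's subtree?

7

Descendants of 14 (including itself): 14, 5, 3, 12, 9, 7, 1. That's 7.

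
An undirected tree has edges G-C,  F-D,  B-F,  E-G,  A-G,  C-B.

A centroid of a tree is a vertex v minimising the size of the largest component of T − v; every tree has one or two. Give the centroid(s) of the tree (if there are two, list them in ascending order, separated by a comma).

Removing C splits the tree into components of sizes 3, 3; the largest is 3 ≤ ⌊7/2⌋ = 3.
Every other node leaves some component of size > 3, so the centroid is unique.

C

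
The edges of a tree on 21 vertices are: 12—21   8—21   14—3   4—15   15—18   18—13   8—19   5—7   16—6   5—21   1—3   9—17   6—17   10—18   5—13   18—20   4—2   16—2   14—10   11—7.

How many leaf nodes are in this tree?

6

The leaves are 1, 9, 11, 12, 19, 20.
That is 6 leaves.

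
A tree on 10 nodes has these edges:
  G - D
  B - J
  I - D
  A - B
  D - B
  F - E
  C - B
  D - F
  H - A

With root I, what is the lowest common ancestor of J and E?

D

Ancestors of J (toward the root): J, B, D, I.
Ancestors of E: E, F, D, I.
The deepest node appearing in both lists is D.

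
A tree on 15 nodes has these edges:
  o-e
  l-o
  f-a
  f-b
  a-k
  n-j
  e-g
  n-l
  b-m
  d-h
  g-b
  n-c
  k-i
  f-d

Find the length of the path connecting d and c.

8

d – f – b – g – e – o – l – n – c: 8 edges.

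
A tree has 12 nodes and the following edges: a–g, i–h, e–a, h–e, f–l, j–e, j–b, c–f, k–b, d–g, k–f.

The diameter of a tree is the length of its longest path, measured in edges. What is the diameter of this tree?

8

A longest path is c – f – k – b – j – e – a – g – d, with 8 edges.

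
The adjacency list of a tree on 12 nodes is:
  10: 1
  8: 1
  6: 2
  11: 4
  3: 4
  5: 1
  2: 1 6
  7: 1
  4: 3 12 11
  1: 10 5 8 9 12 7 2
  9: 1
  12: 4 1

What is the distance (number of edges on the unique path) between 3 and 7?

4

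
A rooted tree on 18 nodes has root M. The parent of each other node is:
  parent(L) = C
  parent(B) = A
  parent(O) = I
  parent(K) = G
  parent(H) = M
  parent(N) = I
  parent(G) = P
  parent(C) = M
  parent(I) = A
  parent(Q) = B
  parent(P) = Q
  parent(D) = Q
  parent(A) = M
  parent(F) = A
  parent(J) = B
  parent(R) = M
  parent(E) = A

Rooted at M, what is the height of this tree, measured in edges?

A deepest node is K, reached by M-A-B-Q-P-G-K.
That path has 6 edges, so the height is 6.

6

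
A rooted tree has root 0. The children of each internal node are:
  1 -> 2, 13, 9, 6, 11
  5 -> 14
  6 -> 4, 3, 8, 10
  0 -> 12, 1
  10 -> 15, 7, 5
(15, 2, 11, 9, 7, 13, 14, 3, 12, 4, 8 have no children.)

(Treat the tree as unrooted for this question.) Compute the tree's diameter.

6

A longest path is 12 – 0 – 1 – 6 – 10 – 5 – 14, with 6 edges.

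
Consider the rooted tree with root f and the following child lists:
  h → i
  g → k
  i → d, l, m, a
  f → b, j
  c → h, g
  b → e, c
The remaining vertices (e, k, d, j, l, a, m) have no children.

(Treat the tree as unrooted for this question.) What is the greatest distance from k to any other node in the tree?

A farthest node from k is a (m, l, d, j also at distance 5).
The path k-g-c-h-i-a has 5 edges.

5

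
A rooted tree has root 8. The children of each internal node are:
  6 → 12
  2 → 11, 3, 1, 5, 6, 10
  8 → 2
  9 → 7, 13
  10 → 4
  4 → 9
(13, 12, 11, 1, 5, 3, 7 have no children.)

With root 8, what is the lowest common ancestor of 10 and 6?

2

Ancestors of 10 (toward the root): 10, 2, 8.
Ancestors of 6: 6, 2, 8.
The deepest node appearing in both lists is 2.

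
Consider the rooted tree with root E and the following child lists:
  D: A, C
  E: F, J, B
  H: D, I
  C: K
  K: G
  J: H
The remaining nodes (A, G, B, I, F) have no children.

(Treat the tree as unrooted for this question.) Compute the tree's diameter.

7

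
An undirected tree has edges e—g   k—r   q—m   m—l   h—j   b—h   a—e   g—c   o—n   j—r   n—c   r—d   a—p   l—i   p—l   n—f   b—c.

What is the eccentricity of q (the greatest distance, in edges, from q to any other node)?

12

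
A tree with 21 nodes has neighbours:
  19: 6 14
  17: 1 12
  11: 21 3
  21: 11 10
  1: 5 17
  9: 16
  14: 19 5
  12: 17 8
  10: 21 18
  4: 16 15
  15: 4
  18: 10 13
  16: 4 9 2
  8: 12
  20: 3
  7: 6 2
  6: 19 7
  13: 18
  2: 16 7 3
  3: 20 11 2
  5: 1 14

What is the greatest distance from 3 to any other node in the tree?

10

Distances from 3 peak at 10, attained at 8.
3-2-7-6-19-14-5-1-17-12-8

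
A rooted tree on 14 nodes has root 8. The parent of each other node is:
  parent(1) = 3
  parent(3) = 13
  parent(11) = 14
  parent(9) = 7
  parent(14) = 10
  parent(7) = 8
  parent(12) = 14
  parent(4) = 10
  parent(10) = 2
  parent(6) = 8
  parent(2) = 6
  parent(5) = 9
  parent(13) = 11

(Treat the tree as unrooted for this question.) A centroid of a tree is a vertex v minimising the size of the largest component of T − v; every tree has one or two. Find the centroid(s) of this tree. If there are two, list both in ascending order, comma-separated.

Delete 10: the remaining components have sizes 6, 6, 1. Max 6 ≤ 7, so 10 is a centroid.
Every other node leaves some component of size > 7, so the centroid is unique.

10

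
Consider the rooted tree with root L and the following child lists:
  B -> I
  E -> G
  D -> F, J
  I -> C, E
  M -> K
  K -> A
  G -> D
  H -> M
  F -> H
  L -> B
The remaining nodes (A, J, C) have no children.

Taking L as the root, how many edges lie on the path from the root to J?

6

Path from L to J: L – B – I – E – G – D – J, which has 6 edges.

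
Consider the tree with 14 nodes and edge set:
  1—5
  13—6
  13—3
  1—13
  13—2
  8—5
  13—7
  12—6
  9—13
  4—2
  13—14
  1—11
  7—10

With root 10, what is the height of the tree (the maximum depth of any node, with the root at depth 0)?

5

8 sits deepest: 10–7–13–1–5–8 — 5 edges from the root.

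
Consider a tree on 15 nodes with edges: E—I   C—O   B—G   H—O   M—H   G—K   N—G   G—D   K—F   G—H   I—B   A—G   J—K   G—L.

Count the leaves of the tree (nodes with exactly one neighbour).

The leaves are A, C, D, E, F, J, L, M, N.
That is 9 leaves.

9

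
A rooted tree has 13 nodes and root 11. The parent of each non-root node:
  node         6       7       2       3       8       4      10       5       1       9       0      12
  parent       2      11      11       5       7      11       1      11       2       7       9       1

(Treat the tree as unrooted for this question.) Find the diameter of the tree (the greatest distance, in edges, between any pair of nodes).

6

BFS from 12 reaches 0 last, at distance 6; BFS from 0 confirms no node is farther.
Path: 12-1-2-11-7-9-0.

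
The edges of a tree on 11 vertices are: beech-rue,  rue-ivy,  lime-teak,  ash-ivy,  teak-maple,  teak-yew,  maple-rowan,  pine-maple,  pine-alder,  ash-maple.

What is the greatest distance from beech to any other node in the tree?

6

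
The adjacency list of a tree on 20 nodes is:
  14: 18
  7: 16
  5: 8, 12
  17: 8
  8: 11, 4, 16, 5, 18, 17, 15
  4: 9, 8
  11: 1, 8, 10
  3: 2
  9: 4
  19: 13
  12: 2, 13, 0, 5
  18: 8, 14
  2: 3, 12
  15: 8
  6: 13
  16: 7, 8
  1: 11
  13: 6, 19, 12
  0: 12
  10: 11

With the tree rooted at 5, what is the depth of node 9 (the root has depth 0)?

3

Path from 5 to 9: 5–8–4–9, which has 3 edges.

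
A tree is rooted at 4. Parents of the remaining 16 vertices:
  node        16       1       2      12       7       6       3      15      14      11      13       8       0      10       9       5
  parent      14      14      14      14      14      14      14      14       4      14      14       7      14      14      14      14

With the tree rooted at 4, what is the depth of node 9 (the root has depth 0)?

2

Climbing from 9 to the root: 9 – 14 – 4. That's 2 steps.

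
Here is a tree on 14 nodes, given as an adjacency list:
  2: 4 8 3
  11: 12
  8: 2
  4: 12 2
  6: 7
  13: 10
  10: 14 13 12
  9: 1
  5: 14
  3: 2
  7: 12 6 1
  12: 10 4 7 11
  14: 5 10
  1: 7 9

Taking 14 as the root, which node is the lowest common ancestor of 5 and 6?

14

5's ancestor chain is 5, 14 and 6's is 6, 7, 12, 10, 14; they first meet at 14.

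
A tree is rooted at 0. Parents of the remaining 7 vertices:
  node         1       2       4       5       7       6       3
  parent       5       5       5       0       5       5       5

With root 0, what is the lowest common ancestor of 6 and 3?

5

6's ancestor chain is 6, 5, 0 and 3's is 3, 5, 0; they first meet at 5.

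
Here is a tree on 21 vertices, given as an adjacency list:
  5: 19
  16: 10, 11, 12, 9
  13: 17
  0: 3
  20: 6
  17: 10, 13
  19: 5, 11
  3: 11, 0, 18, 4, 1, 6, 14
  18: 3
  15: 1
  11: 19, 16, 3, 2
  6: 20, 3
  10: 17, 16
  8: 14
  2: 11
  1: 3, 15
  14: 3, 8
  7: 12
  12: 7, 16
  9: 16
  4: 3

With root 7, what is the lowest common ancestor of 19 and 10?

16

Path 19→root: 19 11 16 12 7; path 10→root: 10 16 12 7.
First common node: 16.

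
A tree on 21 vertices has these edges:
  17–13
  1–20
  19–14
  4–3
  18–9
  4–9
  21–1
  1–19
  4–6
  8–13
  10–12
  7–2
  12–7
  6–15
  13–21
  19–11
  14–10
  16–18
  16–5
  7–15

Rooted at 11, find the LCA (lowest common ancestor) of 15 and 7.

Path 15→root: 15 7 12 10 14 19 11; path 7→root: 7 12 10 14 19 11.
First common node: 7.

7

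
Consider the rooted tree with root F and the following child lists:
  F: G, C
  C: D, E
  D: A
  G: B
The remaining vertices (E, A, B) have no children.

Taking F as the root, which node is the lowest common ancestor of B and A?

B's ancestor chain is B, G, F and A's is A, D, C, F; they first meet at F.

F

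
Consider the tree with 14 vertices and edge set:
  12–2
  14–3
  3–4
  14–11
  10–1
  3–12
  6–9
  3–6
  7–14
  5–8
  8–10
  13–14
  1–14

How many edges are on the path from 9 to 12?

3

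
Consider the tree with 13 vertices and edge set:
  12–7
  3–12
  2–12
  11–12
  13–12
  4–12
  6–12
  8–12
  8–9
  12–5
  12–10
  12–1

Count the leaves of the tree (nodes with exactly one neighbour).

11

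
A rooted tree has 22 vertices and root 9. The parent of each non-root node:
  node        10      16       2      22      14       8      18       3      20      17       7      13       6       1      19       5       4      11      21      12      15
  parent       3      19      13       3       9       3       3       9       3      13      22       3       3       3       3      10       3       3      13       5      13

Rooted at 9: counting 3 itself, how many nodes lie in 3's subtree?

20

The subtree rooted at 3 contains: 3, 13, 10, 4, 19, 8, 1, 18, 22, 11, 6, 20, 17, 21, 2, 15, 5, 16, 7, 12 — 20 nodes.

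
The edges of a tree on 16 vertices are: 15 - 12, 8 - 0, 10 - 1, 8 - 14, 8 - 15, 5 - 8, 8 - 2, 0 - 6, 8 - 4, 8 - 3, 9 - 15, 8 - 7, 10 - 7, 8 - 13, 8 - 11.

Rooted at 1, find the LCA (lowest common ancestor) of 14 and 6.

8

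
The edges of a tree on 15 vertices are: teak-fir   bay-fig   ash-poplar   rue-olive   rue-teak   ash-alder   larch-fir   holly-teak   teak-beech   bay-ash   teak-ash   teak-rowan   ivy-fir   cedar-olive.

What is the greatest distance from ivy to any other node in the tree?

5

A farthest node from ivy is fig (cedar also at distance 5).
The path ivy–fir–teak–ash–bay–fig has 5 edges.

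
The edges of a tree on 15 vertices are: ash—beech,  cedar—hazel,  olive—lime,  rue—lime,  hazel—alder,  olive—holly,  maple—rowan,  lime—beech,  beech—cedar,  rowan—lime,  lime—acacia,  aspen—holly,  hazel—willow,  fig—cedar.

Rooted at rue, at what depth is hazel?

Path from rue to hazel: rue → lime → beech → cedar → hazel, which has 4 edges.

4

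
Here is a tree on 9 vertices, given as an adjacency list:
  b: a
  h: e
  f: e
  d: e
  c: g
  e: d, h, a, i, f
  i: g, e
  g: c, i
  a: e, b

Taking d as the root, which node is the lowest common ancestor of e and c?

e

Path e→root: e d; path c→root: c g i e d.
First common node: e.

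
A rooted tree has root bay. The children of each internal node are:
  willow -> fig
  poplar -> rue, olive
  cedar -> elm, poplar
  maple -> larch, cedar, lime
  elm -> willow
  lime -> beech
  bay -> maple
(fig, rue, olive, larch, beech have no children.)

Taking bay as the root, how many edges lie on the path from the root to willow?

Path from bay to willow: bay → maple → cedar → elm → willow, which has 4 edges.

4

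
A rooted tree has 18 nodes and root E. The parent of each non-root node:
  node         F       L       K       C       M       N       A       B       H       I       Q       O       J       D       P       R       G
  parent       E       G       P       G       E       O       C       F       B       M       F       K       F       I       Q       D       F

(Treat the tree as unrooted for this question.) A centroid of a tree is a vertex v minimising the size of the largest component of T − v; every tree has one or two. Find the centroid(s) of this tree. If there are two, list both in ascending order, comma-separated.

F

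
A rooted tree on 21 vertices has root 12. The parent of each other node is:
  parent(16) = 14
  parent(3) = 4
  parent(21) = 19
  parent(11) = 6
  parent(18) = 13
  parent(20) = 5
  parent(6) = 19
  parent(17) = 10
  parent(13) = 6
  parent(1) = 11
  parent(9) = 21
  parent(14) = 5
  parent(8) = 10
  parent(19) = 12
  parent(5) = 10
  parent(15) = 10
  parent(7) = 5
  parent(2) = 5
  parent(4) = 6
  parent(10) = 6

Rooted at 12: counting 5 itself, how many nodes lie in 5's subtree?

6

The subtree rooted at 5 contains: 5, 7, 14, 20, 2, 16 — 6 nodes.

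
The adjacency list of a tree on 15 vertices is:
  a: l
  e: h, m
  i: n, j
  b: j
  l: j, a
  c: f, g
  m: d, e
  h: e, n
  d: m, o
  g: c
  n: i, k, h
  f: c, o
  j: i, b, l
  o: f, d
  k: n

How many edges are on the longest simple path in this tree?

12

A longest path is g–c–f–o–d–m–e–h–n–i–j–l–a, with 12 edges.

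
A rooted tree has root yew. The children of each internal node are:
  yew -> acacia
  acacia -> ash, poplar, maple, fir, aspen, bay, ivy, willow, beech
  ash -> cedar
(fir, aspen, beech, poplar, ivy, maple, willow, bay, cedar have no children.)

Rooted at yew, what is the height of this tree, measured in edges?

cedar sits deepest: yew – acacia – ash – cedar — 3 edges from the root.

3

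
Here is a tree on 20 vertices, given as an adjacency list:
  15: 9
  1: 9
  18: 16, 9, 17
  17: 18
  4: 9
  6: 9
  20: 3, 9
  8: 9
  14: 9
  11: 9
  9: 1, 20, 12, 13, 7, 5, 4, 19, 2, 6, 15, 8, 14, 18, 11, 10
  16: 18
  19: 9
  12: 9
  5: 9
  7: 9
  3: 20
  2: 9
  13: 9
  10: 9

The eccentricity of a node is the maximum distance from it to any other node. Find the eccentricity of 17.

4

Distances from 17 peak at 4, attained at 3.
17-18-9-20-3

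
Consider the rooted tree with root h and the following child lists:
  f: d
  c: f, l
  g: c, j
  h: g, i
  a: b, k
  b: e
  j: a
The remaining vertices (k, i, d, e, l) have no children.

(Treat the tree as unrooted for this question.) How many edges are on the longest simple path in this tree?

7

Starting from e, a farthest node is d at distance 7.
One longest path: e-b-a-j-g-c-f-d.
So the diameter is 7.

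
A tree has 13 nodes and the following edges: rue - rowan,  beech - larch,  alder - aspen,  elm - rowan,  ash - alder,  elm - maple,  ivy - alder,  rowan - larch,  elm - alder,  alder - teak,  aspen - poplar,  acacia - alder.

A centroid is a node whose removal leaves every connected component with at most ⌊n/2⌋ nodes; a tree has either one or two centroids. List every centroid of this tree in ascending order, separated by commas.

Removing alder splits the tree into components of sizes 6, 2, 1, 1, 1, 1; the largest is 6 ≤ ⌊13/2⌋ = 6.
No neighbour of alder does as well, so alder is the unique centroid.

alder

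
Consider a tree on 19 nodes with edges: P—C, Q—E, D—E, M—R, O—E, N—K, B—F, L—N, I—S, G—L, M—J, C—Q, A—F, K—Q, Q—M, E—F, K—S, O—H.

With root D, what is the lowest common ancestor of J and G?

Path J→root: J M Q E D; path G→root: G L N K Q E D.
First common node: Q.

Q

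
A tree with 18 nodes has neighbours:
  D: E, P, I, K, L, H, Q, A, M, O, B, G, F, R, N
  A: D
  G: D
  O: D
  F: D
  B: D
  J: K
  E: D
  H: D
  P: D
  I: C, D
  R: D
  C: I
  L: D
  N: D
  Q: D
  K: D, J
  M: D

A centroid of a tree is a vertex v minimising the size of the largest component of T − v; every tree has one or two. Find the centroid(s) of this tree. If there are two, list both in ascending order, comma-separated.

D

Removing D splits the tree into components of sizes 2, 2, 1, 1, 1, 1, 1, 1, 1, 1, 1, 1, 1, 1, 1; the largest is 2 ≤ ⌊18/2⌋ = 9.
Every other node leaves some component of size > 9, so the centroid is unique.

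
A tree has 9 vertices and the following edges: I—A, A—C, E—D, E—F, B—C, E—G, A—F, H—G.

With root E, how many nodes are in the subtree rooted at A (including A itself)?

A's subtree: {A, C, I, B}, size 4.

4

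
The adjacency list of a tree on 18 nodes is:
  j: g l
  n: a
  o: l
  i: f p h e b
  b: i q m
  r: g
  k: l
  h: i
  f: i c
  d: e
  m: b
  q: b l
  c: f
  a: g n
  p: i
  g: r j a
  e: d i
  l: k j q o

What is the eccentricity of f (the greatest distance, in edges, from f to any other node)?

A farthest node from f is n.
The path f-i-b-q-l-j-g-a-n has 8 edges.

8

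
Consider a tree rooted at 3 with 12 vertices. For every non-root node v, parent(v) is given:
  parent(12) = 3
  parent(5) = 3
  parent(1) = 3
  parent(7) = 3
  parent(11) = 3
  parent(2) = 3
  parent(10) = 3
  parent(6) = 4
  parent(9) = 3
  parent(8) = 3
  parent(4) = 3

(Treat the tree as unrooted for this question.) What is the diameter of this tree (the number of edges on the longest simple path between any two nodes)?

3

A longest path is 6–4–3–12, with 3 edges.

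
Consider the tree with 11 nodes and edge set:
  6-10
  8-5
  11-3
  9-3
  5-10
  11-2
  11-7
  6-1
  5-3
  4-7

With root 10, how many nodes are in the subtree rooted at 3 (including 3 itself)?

3's subtree: {3, 11, 9, 2, 7, 4}, size 6.

6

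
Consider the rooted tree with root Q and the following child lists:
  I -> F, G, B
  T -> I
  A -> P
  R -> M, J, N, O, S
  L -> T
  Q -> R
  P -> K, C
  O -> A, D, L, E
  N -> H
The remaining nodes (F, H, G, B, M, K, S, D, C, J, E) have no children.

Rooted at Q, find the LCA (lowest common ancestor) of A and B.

O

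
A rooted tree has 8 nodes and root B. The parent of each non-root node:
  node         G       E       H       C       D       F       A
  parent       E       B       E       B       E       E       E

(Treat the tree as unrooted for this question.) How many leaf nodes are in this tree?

Exactly 6 nodes have a single neighbour: A, C, D, F, G, H.

6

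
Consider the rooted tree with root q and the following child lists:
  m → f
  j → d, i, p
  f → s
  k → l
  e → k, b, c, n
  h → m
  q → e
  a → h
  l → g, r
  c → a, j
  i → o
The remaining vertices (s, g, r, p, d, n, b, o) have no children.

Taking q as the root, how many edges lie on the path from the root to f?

Climbing from f to the root: f–m–h–a–c–e–q. That's 6 steps.

6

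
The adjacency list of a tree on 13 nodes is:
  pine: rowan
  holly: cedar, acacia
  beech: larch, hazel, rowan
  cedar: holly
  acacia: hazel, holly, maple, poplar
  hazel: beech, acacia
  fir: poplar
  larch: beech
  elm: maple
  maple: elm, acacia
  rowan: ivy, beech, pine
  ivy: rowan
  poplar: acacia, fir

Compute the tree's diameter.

6

BFS from elm reaches ivy last, at distance 6; BFS from ivy confirms no node is farther.
Path: elm - maple - acacia - hazel - beech - rowan - ivy.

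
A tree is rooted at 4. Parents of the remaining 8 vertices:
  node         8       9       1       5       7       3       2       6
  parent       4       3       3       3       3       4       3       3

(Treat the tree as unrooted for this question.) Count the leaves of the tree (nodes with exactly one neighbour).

Exactly 7 nodes have a single neighbour: 1, 2, 5, 6, 7, 8, 9.

7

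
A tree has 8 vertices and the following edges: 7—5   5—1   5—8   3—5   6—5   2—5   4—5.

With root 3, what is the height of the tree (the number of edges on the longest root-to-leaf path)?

2

A deepest node is 4, reached by 3 – 5 – 4.
That path has 2 edges, so the height is 2.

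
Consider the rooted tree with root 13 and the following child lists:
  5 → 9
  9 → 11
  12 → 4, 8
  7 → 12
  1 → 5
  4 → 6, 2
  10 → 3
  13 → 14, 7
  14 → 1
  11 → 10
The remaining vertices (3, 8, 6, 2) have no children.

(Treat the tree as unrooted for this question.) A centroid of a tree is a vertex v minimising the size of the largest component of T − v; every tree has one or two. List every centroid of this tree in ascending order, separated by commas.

13, 14

Delete 14: the remaining components have sizes 7, 6. Max 7 ≤ 7, so 14 is a centroid.
Its neighbour 13 also leaves a largest component of size 7, so both are centroids.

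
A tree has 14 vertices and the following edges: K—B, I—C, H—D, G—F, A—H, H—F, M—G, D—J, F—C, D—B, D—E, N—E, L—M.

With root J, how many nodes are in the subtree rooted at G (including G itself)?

The subtree rooted at G contains: G, M, L — 3 nodes.

3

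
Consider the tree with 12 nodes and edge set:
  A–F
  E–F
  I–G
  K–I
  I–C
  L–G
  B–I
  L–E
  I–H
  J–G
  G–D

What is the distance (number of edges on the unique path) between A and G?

4

Walking from A: A – F – E – L – G. Length 4.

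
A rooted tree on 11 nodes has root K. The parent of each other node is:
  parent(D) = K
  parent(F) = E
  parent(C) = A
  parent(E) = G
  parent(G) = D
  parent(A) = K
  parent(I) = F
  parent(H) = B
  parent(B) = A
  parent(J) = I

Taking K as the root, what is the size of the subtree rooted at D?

6

The subtree rooted at D contains: D, G, E, F, I, J — 6 nodes.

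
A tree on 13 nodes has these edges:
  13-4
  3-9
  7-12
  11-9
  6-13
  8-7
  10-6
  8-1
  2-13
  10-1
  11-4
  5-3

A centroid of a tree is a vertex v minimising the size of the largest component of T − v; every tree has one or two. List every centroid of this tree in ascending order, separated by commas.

Delete 13: the remaining components have sizes 6, 5, 1. Max 6 ≤ 6, so 13 is a centroid.
No neighbour of 13 does as well, so 13 is the unique centroid.

13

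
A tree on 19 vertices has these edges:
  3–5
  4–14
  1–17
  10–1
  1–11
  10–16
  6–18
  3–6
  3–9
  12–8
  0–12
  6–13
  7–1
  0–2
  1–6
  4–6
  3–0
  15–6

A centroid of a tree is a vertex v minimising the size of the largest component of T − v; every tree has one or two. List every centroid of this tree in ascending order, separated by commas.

6

If 6 is removed the pieces have sizes 7, 6, 2, 1, 1, 1, all ≤ ⌊19/2⌋ = 9.
No neighbour of 6 does as well, so 6 is the unique centroid.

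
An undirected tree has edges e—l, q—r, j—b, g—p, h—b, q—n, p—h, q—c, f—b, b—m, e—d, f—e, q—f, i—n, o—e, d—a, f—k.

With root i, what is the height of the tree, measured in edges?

7

The longest root-to-leaf path is i–n–q–f–b–h–p–g (7 edges).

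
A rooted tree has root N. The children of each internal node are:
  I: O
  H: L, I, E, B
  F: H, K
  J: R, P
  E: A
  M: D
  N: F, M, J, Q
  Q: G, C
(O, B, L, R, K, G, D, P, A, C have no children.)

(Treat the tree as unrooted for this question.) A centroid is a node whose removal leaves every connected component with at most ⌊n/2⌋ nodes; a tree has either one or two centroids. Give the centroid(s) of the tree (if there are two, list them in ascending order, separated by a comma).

If N is removed the pieces have sizes 9, 3, 3, 2, all ≤ ⌊18/2⌋ = 9.
Its neighbour F also leaves a largest component of size 9, so both are centroids.

F, N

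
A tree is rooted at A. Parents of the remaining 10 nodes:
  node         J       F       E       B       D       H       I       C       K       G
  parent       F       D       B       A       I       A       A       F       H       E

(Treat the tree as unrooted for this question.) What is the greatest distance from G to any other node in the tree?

7

A farthest node from G is C (J also at distance 7).
The path G-E-B-A-I-D-F-C has 7 edges.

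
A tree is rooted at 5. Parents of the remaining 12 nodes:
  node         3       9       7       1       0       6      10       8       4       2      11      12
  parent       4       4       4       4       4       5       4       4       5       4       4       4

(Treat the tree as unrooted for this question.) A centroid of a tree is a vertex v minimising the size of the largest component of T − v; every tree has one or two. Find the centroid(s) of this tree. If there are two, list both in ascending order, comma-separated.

If 4 is removed the pieces have sizes 2, 1, 1, 1, 1, 1, 1, 1, 1, 1, 1, all ≤ ⌊13/2⌋ = 6.
No neighbour of 4 does as well, so 4 is the unique centroid.

4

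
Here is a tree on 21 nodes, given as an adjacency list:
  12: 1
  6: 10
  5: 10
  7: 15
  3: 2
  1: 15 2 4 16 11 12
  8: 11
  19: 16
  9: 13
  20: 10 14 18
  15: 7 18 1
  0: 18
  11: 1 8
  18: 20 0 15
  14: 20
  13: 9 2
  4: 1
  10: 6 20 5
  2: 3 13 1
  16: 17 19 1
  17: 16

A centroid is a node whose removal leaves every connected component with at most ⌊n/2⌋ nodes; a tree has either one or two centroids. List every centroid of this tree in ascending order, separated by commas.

If 1 is removed the pieces have sizes 9, 4, 3, 2, 1, 1, all ≤ ⌊21/2⌋ = 10.
No neighbour of 1 does as well, so 1 is the unique centroid.

1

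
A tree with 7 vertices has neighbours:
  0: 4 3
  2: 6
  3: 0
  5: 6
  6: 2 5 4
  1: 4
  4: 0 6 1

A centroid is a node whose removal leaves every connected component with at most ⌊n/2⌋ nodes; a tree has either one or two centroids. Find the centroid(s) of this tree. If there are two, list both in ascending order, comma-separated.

Removing 4 splits the tree into components of sizes 3, 2, 1; the largest is 3 ≤ ⌊7/2⌋ = 3.
Every other node leaves some component of size > 3, so the centroid is unique.

4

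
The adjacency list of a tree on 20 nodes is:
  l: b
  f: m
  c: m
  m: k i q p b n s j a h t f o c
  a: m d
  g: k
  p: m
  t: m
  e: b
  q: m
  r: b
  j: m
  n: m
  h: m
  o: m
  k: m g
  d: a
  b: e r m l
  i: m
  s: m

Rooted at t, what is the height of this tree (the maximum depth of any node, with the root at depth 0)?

3

A deepest node is r, reached by t – m – b – r.
That path has 3 edges, so the height is 3.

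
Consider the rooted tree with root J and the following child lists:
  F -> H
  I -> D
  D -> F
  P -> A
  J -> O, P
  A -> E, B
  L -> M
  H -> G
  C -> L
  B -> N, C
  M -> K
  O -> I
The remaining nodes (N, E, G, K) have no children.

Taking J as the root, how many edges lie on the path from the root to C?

Climbing from C to the root: C–B–A–P–J. That's 4 steps.

4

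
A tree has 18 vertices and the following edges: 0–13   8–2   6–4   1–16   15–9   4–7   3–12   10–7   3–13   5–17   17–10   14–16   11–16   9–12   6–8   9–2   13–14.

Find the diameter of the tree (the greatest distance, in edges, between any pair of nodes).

BFS from 11 reaches 5 last, at distance 14; BFS from 5 confirms no node is farther.
Path: 11-16-14-13-3-12-9-2-8-6-4-7-10-17-5.

14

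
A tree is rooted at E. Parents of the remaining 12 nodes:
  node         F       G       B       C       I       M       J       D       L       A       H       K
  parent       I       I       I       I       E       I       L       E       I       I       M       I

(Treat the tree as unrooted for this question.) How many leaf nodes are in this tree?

Degree-1 nodes: A, B, C, D, F, G, H, J, K — 9 of them.

9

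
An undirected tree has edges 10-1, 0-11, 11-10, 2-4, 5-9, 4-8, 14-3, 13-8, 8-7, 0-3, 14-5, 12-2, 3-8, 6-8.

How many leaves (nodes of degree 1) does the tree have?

The leaves are 1, 6, 7, 9, 12, 13.
That is 6 leaves.

6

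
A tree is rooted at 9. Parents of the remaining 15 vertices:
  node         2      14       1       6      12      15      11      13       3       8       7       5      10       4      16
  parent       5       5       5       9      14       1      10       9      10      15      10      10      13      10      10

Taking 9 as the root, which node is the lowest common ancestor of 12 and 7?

Path 12→root: 12 14 5 10 13 9; path 7→root: 7 10 13 9.
First common node: 10.

10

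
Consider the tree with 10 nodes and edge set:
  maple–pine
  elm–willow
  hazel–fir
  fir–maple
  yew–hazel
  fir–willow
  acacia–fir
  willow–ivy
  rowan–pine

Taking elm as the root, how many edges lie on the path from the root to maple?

elm–willow–fir–maple — 3 edges.

3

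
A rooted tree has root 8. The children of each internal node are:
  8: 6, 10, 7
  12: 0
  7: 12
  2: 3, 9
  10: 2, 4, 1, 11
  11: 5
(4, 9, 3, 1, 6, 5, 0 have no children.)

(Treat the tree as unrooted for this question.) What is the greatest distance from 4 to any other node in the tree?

A farthest node from 4 is 0.
The path 4–10–8–7–12–0 has 5 edges.

5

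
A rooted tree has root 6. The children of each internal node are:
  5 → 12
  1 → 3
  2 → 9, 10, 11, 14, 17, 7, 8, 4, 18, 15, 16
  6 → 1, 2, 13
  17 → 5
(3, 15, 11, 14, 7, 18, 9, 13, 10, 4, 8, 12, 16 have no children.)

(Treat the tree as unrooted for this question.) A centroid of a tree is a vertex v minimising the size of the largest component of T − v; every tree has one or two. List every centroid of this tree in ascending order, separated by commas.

2

If 2 is removed the pieces have sizes 4, 3, 1, 1, 1, 1, 1, 1, 1, 1, 1, 1, all ≤ ⌊18/2⌋ = 9.
Every other node leaves some component of size > 9, so the centroid is unique.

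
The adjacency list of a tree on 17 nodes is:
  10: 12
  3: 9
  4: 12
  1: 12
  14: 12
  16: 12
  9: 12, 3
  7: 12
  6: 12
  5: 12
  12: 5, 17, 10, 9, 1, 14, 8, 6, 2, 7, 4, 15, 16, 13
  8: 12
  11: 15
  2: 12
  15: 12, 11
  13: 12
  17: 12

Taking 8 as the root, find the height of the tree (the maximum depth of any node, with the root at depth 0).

The longest root-to-leaf path is 8-12-9-3 (3 edges).

3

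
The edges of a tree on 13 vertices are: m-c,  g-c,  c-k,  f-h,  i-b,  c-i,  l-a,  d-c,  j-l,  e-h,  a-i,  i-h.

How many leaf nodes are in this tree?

The leaves are b, d, e, f, g, j, k, m.
That is 8 leaves.

8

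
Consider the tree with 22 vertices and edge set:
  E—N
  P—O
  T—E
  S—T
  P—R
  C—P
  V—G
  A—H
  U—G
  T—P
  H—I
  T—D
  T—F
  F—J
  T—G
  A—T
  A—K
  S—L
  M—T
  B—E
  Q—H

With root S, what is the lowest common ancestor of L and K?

S

L's ancestor chain is L, S and K's is K, A, T, S; they first meet at S.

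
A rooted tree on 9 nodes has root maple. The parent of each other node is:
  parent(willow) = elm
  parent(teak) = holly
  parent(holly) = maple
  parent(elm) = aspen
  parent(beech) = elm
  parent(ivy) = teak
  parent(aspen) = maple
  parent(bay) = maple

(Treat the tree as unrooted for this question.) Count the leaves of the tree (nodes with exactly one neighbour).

4

Degree-1 nodes: bay, beech, ivy, willow — 4 of them.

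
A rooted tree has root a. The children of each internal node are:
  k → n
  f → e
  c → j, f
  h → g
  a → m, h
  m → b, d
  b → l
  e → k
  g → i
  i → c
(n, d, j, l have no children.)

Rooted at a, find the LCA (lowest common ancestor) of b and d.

b's ancestor chain is b, m, a and d's is d, m, a; they first meet at m.

m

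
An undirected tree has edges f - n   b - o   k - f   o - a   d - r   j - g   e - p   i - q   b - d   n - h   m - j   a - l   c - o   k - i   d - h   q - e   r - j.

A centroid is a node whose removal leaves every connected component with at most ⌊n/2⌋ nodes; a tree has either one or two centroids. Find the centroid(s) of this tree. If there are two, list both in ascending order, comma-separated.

If d is removed the pieces have sizes 8, 5, 4, all ≤ ⌊18/2⌋ = 9.
No neighbour of d does as well, so d is the unique centroid.

d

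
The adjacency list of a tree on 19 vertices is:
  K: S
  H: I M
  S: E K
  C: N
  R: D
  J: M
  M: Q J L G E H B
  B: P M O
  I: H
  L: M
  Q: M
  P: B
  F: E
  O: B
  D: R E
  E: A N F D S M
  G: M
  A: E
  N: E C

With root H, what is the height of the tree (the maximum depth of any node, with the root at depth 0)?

4

A deepest node is R, reached by H–M–E–D–R.
That path has 4 edges, so the height is 4.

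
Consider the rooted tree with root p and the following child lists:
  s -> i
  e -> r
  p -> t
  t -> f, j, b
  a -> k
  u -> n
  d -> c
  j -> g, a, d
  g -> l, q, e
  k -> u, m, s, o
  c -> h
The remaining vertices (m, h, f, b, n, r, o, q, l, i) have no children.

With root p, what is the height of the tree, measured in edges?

6

n sits deepest: p–t–j–a–k–u–n — 6 edges from the root.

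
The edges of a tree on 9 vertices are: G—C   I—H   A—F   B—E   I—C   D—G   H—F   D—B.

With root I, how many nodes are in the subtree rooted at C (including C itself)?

5

C's subtree: {C, G, D, B, E}, size 5.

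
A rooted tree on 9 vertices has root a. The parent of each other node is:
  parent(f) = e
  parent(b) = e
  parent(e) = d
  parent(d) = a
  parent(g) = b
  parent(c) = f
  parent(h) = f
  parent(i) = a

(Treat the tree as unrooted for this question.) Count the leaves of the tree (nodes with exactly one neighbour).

The leaves are c, g, h, i.
That is 4 leaves.

4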